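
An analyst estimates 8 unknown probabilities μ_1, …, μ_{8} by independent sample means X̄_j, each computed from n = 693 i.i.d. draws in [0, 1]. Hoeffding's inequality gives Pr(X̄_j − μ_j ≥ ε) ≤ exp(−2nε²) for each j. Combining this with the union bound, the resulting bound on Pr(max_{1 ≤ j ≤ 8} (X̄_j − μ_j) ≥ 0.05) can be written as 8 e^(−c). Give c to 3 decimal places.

3.465

Union bound over the 8 events: Pr(max_{1 ≤ j ≤ 8} (X̄_j − μ_j) ≥ 0.05) ≤ 8·exp(−2nε²) = 8 exp(−2·693·0.05²).
So c = 2·693·0.05² = 3.4650.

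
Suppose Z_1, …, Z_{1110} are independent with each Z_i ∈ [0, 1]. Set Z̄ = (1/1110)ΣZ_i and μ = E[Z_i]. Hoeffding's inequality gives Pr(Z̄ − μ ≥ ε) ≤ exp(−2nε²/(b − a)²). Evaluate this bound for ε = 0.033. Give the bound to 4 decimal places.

0.0891

Exponent: 2nε²/(b − a)² = 2·1110·0.033² / 1² = 2.41758.
Bound = exp(−2.41758) = 0.08914.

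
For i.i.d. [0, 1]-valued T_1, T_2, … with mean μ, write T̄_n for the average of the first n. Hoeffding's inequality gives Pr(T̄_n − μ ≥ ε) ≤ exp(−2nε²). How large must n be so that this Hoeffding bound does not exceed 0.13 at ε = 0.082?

Require exp(−2nε²) ≤ 0.13, i.e. 2nε² ≥ ln(1/0.13) = 2.040221.
So n ≥ 2.040221 / (2·0.082²) = 151.712.
The smallest integer n is 152.

152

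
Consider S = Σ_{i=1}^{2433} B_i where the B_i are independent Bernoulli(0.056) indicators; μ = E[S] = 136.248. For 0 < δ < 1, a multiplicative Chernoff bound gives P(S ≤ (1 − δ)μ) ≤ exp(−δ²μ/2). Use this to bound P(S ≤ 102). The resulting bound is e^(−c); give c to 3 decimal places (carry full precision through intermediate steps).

4.304

Write 102 = (1 − δ)μ, so δ = 1 − 102/136.248 = 0.2513652…
Then the exponent is δ²μ/2 = (μ − 102)²/(2μ) = 4.304377.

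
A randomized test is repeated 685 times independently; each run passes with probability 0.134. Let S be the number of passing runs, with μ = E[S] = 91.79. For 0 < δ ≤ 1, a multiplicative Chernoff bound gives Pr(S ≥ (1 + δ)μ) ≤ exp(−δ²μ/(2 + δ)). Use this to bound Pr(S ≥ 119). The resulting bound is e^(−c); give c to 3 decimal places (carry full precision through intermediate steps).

3.512

Write 119 = (1 + δ)μ, so δ = 119/91.79 − 1 = 0.2964375…
Then the exponent is δ²μ/(2 + δ) = (119 − μ)² / (μ·(2 + δ)) = 3.512425.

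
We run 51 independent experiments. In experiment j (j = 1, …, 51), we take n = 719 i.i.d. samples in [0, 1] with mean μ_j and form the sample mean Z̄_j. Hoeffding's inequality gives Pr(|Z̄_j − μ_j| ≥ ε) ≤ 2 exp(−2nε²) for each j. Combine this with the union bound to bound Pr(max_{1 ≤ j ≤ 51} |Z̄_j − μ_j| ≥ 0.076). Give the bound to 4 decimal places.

0.0252

Per-experiment Hoeffding bound: 2·exp(−2·719·0.076²) = 2·exp(−8.30589) = 0.00049412.
Union bound over 51 events: 51·0.00049412 = 0.02520.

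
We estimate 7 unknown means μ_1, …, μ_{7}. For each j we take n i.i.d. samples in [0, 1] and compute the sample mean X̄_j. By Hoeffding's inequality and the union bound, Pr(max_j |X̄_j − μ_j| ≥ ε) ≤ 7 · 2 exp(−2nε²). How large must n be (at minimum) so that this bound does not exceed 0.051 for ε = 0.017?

Need 2·7·exp(−2nε²) ≤ 0.051, i.e. exp(−2nε²) ≤ 0.051/14.
So 2nε² ≥ ln(14/0.051) = 5.614987.
Hence n ≥ 5.614987/(2·0.017²) = 9714.510.
The smallest integer n is 9715.

9715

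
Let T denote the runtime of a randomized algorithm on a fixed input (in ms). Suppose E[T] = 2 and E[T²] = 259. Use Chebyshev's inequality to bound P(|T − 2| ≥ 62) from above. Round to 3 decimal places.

0.066

Var(T) = E[T²] − (E[T])² = 259 − 4 = 255.
Chebyshev's inequality: P(|T − μ| ≥ t) ≤ Var(T)/t² = 255/3844 = 0.0663.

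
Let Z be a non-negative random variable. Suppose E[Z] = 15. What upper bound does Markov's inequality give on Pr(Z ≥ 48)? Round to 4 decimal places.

0.3125

Markov's inequality: for a non-negative random variable, Pr(Z ≥ a) ≤ E[Z]/a.
Here E[Z] = 15 and a = 48, so the bound is 15/48 = 0.3125.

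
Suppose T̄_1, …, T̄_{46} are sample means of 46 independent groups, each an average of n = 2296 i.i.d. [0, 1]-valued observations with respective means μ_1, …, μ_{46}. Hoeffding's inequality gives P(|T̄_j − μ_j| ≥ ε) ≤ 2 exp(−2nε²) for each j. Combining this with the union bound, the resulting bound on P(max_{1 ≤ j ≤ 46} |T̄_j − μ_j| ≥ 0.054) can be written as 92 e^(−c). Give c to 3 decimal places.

13.390

Union bound over the 46 events: P(max_{1 ≤ j ≤ 46} |T̄_j − μ_j| ≥ 0.054) ≤ 46·2·exp(−2nε²) = 92 exp(−2·2296·0.054²).
So c = 2·2296·0.054² = 13.3903.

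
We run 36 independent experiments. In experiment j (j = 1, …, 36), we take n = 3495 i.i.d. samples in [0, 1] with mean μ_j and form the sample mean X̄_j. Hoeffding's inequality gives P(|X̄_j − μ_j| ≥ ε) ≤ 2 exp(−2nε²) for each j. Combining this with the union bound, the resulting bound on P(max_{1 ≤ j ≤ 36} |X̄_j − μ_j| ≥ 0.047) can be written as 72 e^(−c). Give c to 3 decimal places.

Union bound over the 36 events: P(max_{1 ≤ j ≤ 36} |X̄_j − μ_j| ≥ 0.047) ≤ 36·2·exp(−2nε²) = 72 exp(−2·3495·0.047²).
So c = 2·3495·0.047² = 15.4409.

15.441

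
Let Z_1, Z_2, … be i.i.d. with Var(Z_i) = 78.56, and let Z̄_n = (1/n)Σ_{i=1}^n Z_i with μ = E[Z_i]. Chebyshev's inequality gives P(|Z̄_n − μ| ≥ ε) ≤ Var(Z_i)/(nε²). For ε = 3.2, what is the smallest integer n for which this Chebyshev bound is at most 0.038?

202

Require 78.56/(n·3.2²) ≤ 0.038, i.e. n ≥ 78.56/(0.038·3.2²) = 201.891.
The smallest integer n is 202.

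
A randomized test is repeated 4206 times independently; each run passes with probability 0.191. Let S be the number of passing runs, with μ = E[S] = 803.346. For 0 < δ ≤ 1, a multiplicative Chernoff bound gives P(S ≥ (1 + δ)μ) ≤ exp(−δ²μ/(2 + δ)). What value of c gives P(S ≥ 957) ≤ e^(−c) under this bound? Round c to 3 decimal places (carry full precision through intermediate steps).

13.412

Write 957 = (1 + δ)μ, so δ = 957/803.346 − 1 = 0.1912675…
Then the exponent is δ²μ/(2 + δ) = (957 − μ)² / (μ·(2 + δ)) = 13.411881.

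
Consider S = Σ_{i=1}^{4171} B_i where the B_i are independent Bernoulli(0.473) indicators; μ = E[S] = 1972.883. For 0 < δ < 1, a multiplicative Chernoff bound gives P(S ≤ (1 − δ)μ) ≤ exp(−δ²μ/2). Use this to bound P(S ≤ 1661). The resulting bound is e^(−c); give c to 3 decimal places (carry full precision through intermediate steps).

Write 1661 = (1 − δ)μ, so δ = 1 − 1661/1972.883 = 0.1580849…
Then the exponent is δ²μ/2 = (μ − 1661)²/(2μ) = 24.651996.

24.652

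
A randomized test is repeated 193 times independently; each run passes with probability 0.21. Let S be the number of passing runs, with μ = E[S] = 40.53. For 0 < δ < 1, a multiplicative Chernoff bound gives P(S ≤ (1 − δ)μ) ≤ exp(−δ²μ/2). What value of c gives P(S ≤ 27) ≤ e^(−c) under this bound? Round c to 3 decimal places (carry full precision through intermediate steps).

Write 27 = (1 − δ)μ, so δ = 1 − 27/40.53 = 0.3338268…
Then the exponent is δ²μ/2 = (μ − 27)²/(2μ) = 2.258338.

2.258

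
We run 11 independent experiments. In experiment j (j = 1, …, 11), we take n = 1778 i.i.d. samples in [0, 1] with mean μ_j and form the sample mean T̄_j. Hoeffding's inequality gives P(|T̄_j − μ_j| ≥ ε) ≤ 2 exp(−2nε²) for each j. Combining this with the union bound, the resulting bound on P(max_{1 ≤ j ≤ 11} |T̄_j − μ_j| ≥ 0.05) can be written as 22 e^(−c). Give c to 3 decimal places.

Union bound over the 11 events: P(max_{1 ≤ j ≤ 11} |T̄_j − μ_j| ≥ 0.05) ≤ 11·2·exp(−2nε²) = 22 exp(−2·1778·0.05²).
So c = 2·1778·0.05² = 8.8900.

8.890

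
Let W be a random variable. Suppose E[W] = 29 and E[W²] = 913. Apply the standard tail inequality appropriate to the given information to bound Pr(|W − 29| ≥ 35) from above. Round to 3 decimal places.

The first two moments determine the variance, so Chebyshev's inequality is the sharpest standard bound available.
Var(W) = E[W²] − (E[W])² = 913 − 841 = 72.
Chebyshev's inequality: Pr(|W − μ| ≥ t) ≤ Var(W)/t² = 72/1225 = 0.0588.

0.059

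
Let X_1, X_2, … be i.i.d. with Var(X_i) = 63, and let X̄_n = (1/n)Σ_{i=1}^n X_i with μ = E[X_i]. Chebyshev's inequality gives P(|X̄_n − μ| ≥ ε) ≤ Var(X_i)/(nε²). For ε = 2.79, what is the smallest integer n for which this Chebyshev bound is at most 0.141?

Require 63/(n·2.79²) ≤ 0.141, i.e. n ≥ 63/(0.141·2.79²) = 57.400.
The smallest integer n is 58.

58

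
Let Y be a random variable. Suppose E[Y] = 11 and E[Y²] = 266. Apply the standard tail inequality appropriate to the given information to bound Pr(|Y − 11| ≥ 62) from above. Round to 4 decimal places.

0.0377

The first two moments determine the variance, so Chebyshev's inequality is the sharpest standard bound available.
Var(Y) = E[Y²] − (E[Y])² = 266 − 121 = 145.
Chebyshev's inequality: Pr(|Y − μ| ≥ t) ≤ Var(Y)/t² = 145/3844 = 0.0377.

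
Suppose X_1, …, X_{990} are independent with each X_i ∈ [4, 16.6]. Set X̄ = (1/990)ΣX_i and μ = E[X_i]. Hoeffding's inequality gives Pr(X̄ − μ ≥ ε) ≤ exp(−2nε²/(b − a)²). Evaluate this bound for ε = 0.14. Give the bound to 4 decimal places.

Exponent: 2nε²/(b − a)² = 2·990·0.14² / 12.6² = 0.24444.
Bound = exp(−0.24444) = 0.78314.

0.7831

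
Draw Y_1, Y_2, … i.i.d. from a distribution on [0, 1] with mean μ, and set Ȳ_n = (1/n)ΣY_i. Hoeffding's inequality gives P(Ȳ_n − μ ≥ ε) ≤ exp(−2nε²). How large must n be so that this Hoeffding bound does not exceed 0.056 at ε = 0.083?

Require exp(−2nε²) ≤ 0.056, i.e. 2nε² ≥ ln(1/0.056) = 2.882404.
So n ≥ 2.882404 / (2·0.083²) = 209.203.
The smallest integer n is 210.

210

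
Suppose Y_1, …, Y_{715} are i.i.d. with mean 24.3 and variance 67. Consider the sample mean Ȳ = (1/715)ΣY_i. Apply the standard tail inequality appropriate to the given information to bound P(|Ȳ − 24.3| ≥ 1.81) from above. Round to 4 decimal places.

With mean and variance of each term known, Chebyshev's inequality bounds the deviation of the sum (or sample mean).
Var(Ȳ) = Var(Y_i)/n = 67/715 = 0.093706.
Chebyshev: P(|Ȳ − 24.3| ≥ 1.81) ≤ Var(Ȳ)/(1.81)² = 67/(715·1.81²) = 0.0286.

0.0286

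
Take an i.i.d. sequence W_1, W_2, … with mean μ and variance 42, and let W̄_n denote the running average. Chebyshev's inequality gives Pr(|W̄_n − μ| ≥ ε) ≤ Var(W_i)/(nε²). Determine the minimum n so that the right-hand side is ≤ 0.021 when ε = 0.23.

37808

Require 42/(n·0.23²) ≤ 0.021, i.e. n ≥ 42/(0.021·0.23²) = 37807.183.
The smallest integer n is 37808.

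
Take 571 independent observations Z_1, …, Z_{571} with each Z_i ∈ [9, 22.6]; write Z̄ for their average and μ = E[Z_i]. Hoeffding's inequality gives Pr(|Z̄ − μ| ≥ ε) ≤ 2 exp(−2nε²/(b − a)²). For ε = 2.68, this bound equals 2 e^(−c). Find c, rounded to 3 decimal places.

44.346

c = 2nε²/(b − a)² = 2·571·2.68² / 13.6² = 44.3463.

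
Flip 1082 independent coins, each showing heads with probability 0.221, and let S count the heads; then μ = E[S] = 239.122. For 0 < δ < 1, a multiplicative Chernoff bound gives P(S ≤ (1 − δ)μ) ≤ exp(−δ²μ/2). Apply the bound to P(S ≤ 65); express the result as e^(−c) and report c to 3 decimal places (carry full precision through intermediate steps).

Write 65 = (1 − δ)μ, so δ = 1 − 65/239.122 = 0.7281722…
Then the exponent is δ²μ/2 = (μ − 65)²/(2μ) = 63.395403.

63.395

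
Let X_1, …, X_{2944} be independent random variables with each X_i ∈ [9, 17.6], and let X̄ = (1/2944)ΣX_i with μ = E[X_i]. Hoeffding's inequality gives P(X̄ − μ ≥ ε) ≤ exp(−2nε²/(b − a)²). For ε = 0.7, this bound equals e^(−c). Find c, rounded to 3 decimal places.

c = 2nε²/(b − a)² = 2·2944·0.7² / 8.6² = 39.0092.

39.009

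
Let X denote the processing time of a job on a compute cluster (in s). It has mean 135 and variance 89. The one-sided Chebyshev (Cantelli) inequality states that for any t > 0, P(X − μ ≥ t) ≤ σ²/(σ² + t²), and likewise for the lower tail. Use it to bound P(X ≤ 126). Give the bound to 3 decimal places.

0.524

Here σ² = 89 and t = 9, so σ² + t² = 170.
Cantelli's bound: 89/170 = 0.5235.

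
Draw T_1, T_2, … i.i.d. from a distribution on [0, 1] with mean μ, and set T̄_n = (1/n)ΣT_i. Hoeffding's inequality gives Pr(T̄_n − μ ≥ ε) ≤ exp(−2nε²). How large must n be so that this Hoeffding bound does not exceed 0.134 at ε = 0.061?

271

Require exp(−2nε²) ≤ 0.134, i.e. 2nε² ≥ ln(1/0.134) = 2.009915.
So n ≥ 2.009915 / (2·0.061²) = 270.077.
The smallest integer n is 271.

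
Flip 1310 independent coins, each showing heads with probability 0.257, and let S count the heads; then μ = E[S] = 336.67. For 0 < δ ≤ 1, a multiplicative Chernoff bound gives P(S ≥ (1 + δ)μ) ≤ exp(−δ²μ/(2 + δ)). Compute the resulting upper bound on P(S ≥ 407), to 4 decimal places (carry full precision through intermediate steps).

0.0013

Write 407 = (1 + δ)μ, so δ = 407/336.67 − 1 = 0.2088989…
Then the exponent is δ²μ/(2 + δ) = (407 − μ)² / (μ·(2 + δ)) = 6.651215.
Bound = exp(−6.651215) = 0.00129.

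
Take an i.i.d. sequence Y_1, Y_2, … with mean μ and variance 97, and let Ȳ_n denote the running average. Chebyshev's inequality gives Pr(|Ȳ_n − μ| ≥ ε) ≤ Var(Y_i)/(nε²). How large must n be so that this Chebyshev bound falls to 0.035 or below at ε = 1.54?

Require 97/(n·1.54²) ≤ 0.035, i.e. n ≥ 97/(0.035·1.54²) = 1168.590.
The smallest integer n is 1169.

1169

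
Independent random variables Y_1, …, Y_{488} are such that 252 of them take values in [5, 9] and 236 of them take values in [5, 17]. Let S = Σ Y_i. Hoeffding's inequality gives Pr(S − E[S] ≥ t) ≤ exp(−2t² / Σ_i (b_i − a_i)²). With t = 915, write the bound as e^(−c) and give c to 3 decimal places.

44.046

Σ(b_i − a_i)² = 252·4² + 236·12² = 38016.
c = 2t² / 38016 = 2·915² / 38016 = 44.0459.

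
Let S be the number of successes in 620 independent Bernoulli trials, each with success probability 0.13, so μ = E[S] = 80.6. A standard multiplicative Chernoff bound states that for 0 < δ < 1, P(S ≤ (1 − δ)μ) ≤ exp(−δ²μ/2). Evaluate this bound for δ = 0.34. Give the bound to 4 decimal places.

0.0095

Exponent = δ²μ/2 = 0.34²·80.6/2 = 4.6587.
Bound = exp(−4.6587) = 0.00948.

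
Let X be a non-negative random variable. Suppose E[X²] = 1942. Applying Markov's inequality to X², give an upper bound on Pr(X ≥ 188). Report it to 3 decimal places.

Since X ≥ 0, the event {X ≥ 188} is the same as {X² ≥ 35344}.
Markov's inequality applied to X² gives Pr(X² ≥ 35344) ≤ E[X²]/35344 = 1942/35344 = 0.0549.

0.055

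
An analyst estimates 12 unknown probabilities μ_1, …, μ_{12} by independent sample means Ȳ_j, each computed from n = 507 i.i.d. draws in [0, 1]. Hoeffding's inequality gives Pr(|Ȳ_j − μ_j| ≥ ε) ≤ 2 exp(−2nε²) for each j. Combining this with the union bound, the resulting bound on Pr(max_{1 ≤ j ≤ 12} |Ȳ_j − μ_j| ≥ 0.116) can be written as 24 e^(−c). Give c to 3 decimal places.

13.644

Union bound over the 12 events: Pr(max_{1 ≤ j ≤ 12} |Ȳ_j − μ_j| ≥ 0.116) ≤ 12·2·exp(−2nε²) = 24 exp(−2·507·0.116²).
So c = 2·507·0.116² = 13.6444.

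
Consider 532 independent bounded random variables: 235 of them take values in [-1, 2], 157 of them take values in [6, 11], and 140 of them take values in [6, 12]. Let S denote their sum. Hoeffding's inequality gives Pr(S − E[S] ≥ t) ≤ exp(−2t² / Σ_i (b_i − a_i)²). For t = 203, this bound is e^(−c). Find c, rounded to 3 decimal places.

Σ(b_i − a_i)² = 235·3² + 157·5² + 140·6² = 11080.
c = 2t² / 11080 = 2·203² / 11080 = 7.4384.

7.438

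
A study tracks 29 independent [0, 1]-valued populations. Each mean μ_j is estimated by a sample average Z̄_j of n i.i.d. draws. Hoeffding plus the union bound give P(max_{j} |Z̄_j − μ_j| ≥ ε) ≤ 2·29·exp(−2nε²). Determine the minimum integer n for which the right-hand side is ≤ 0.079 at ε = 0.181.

101

Need 2·29·exp(−2nε²) ≤ 0.079, i.e. exp(−2nε²) ≤ 0.079/58.
So 2nε² ≥ ln(58/0.079) = 6.598750.
Hence n ≥ 6.598750/(2·0.181²) = 100.710.
The smallest integer n is 101.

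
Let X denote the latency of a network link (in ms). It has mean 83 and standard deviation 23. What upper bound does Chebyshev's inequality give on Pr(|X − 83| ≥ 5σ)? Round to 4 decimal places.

0.0400

Chebyshev: Pr(|X − μ| ≥ t) ≤ Var(X)/t².
Var(X) = σ² = 23² = 529.
t = 5·23 = 115.
Bound = 529 / 13225 = 0.0400.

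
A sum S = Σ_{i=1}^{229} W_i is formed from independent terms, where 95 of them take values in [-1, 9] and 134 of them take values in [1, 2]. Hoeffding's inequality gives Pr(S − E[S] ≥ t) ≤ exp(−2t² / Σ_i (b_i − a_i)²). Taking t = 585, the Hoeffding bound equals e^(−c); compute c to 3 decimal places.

71.045

Σ(b_i − a_i)² = 95·10² + 134·1² = 9634.
c = 2t² / 9634 = 2·585² / 9634 = 71.0453.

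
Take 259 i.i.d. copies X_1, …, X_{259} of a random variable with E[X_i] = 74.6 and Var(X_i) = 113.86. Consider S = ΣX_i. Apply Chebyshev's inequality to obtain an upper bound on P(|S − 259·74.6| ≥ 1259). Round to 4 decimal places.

0.0186

Var(S) = n·Var(X_i) = 259·113.86 = 29489.74.
Chebyshev: P(|S − 259·74.6| ≥ 1259) ≤ Var(S)/1259² = 29489.74/1585081 = 0.0186.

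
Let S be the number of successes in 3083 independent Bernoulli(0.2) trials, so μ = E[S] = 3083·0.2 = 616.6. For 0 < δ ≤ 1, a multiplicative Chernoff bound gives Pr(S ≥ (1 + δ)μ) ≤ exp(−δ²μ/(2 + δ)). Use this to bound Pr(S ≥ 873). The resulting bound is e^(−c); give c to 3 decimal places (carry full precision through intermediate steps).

44.133

Write 873 = (1 + δ)μ, so δ = 873/616.6 − 1 = 0.4158287…
Then the exponent is δ²μ/(2 + δ) = (873 − μ)² / (μ·(2 + δ)) = 44.133298.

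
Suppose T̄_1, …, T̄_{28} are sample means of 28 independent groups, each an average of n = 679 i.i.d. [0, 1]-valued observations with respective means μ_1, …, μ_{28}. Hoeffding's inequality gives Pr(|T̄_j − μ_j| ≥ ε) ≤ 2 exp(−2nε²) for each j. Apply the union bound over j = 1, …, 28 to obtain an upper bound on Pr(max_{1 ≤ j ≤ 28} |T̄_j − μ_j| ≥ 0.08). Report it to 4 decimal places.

0.0094

Per-experiment Hoeffding bound: 2·exp(−2·679·0.08²) = 2·exp(−8.69120) = 0.00033612.
Union bound over 28 events: 28·0.00033612 = 0.00941.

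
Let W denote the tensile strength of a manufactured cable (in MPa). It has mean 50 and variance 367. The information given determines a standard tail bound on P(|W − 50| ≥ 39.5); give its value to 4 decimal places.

Mean and variance are known, so Chebyshev's inequality applies.
Chebyshev: P(|W − μ| ≥ t) ≤ Var(W)/t².
Bound = 367 / 1560.25 = 0.2352.

0.2352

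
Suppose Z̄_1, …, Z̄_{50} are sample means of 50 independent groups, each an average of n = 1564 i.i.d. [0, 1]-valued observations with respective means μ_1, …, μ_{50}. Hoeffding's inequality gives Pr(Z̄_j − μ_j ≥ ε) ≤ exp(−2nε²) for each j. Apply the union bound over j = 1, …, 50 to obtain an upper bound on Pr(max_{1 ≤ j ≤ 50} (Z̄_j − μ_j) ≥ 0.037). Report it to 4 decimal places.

0.6906

Per-experiment Hoeffding bound: exp(−2·1564·0.037²) = exp(−4.28223) = 0.013812.
Union bound over 50 events: 50·0.013812 = 0.69059.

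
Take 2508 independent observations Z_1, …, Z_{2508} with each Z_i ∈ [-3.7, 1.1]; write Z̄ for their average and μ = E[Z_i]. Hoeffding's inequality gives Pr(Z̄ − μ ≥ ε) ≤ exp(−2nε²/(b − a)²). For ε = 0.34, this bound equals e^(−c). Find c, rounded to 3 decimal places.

c = 2nε²/(b − a)² = 2·2508·0.34² / 4.8² = 25.1671.

25.167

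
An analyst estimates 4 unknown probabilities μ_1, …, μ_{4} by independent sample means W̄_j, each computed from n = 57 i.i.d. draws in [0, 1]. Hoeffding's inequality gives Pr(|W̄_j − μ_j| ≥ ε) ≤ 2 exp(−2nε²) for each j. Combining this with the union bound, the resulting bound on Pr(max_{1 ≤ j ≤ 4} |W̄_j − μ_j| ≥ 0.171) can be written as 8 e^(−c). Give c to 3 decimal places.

3.333

Union bound over the 4 events: Pr(max_{1 ≤ j ≤ 4} |W̄_j − μ_j| ≥ 0.171) ≤ 4·2·exp(−2nε²) = 8 exp(−2·57·0.171²).
So c = 2·57·0.171² = 3.3335.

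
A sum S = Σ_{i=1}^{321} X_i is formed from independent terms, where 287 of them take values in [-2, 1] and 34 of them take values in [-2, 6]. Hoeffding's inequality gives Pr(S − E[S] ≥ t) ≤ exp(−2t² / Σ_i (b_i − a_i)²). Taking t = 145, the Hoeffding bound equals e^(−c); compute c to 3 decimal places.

Σ(b_i − a_i)² = 287·3² + 34·8² = 4759.
c = 2t² / 4759 = 2·145² / 4759 = 8.8359.

8.836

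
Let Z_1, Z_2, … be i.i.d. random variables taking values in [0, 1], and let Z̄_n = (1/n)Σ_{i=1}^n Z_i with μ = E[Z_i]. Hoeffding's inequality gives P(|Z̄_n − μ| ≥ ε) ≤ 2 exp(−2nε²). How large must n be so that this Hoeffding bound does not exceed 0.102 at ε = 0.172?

51

Require 2·exp(−2nε²) ≤ 0.102, i.e. 2nε² ≥ ln(2/0.102) = 2.975930.
So n ≥ 2.975930 / (2·0.172²) = 50.296.
The smallest integer n is 51.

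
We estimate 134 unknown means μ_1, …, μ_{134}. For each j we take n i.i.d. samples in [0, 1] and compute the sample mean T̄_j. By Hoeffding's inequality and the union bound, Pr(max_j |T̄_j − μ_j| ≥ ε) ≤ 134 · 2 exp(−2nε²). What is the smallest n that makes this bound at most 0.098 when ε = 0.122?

266

Need 2·134·exp(−2nε²) ≤ 0.098, i.e. exp(−2nε²) ≤ 0.098/268.
So 2nε² ≥ ln(268/0.098) = 7.913775.
Hence n ≥ 7.913775/(2·0.122²) = 265.848.
The smallest integer n is 266.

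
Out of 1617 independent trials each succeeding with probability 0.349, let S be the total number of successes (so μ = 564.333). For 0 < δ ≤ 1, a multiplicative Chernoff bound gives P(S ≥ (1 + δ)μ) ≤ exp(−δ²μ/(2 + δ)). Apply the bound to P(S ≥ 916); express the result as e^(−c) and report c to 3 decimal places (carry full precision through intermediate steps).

Write 916 = (1 + δ)μ, so δ = 916/564.333 − 1 = 0.6231551…
Then the exponent is δ²μ/(2 + δ) = (916 − μ)² / (μ·(2 + δ)) = 83.541797.

83.542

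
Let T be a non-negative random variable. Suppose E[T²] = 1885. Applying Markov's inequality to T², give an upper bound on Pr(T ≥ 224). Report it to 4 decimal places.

0.0376

Since T ≥ 0, the event {T ≥ 224} is the same as {T² ≥ 50176}.
Markov's inequality applied to T² gives Pr(T² ≥ 50176) ≤ E[T²]/50176 = 1885/50176 = 0.0376.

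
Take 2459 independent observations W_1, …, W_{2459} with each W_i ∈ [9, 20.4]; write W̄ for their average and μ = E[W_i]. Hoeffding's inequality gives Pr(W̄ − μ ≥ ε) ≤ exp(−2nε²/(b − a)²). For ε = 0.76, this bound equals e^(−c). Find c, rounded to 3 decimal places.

21.858

c = 2nε²/(b − a)² = 2·2459·0.76² / 11.4² = 21.8578.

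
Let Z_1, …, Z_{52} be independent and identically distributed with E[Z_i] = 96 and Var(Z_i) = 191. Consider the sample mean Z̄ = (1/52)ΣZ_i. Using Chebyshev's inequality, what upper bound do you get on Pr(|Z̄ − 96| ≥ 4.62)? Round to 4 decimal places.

0.1721

Var(Z̄) = Var(Z_i)/n = 191/52 = 3.6731.
Chebyshev: Pr(|Z̄ − 96| ≥ 4.62) ≤ Var(Z̄)/(4.62)² = 191/(52·4.62²) = 0.1721.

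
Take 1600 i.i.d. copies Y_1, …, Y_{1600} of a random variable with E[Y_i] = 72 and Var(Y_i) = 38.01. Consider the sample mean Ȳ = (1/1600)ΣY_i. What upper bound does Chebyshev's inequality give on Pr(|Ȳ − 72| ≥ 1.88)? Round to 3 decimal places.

0.007

Var(Ȳ) = Var(Y_i)/n = 38.01/1600 = 0.023756.
Chebyshev: Pr(|Ȳ − 72| ≥ 1.88) ≤ Var(Ȳ)/(1.88)² = 38.01/(1600·1.88²) = 0.0067.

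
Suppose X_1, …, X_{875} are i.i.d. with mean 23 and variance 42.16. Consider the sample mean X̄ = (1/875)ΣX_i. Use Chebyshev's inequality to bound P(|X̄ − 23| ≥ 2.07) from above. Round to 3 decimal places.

0.011

Var(X̄) = Var(X_i)/n = 42.16/875 = 0.048183.
Chebyshev: P(|X̄ − 23| ≥ 2.07) ≤ Var(X̄)/(2.07)² = 42.16/(875·2.07²) = 0.0112.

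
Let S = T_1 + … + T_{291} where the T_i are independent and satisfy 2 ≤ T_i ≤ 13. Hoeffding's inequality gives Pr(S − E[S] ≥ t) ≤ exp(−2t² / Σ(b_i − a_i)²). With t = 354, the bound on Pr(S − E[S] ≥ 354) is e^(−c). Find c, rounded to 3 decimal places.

7.118

Σ(b_i − a_i)² = 291·(11)² = 35211.
c = 2t²/35211 = 2·354²/35211 = 7.1180.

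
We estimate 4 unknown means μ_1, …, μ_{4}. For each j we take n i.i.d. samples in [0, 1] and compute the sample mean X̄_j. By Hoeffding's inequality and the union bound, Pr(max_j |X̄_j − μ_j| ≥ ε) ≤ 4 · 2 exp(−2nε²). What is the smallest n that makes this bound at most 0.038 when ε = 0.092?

317

Need 2·4·exp(−2nε²) ≤ 0.038, i.e. exp(−2nε²) ≤ 0.038/8.
So 2nε² ≥ ln(8/0.038) = 5.349611.
Hence n ≥ 5.349611/(2·0.092²) = 316.021.
The smallest integer n is 317.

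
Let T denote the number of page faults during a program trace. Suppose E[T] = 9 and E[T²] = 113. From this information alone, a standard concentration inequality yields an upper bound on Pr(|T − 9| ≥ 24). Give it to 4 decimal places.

The first two moments determine the variance, so Chebyshev's inequality is the sharpest standard bound available.
Var(T) = E[T²] − (E[T])² = 113 − 81 = 32.
Chebyshev's inequality: Pr(|T − μ| ≥ t) ≤ Var(T)/t² = 32/576 = 0.0556.

0.0556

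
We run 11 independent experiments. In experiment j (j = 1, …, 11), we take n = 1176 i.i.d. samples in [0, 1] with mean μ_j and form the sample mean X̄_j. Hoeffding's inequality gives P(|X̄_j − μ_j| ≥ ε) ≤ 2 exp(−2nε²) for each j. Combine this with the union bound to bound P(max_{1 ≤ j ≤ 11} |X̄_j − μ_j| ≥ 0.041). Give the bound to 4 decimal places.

0.4220

Per-experiment Hoeffding bound: 2·exp(−2·1176·0.041²) = 2·exp(−3.95371) = 0.038367.
Union bound over 11 events: 11·0.038367 = 0.42203.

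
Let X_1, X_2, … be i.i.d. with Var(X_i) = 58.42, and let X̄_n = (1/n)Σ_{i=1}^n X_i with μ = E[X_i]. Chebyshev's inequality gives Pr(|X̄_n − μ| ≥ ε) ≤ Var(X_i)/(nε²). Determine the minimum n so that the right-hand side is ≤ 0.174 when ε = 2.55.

52

Require 58.42/(n·2.55²) ≤ 0.174, i.e. n ≥ 58.42/(0.174·2.55²) = 51.634.
The smallest integer n is 52.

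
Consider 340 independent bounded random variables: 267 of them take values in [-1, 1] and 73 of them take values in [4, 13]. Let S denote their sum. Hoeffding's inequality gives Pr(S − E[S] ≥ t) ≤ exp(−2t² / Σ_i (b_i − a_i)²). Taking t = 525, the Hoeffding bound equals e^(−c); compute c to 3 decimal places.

78.964

Σ(b_i − a_i)² = 267·2² + 73·9² = 6981.
c = 2t² / 6981 = 2·525² / 6981 = 78.9643.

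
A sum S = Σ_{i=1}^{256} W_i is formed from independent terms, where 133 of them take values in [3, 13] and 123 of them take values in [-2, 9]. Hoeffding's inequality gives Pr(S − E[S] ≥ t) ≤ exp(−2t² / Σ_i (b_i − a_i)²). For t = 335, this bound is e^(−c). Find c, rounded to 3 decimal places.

Σ(b_i − a_i)² = 133·10² + 123·11² = 28183.
c = 2t² / 28183 = 2·335² / 28183 = 7.9640.

7.964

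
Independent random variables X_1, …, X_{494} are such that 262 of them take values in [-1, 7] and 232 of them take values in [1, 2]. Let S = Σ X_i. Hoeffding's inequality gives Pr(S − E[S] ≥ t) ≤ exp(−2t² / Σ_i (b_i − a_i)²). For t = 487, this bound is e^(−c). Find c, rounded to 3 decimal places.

Σ(b_i − a_i)² = 262·8² + 232·1² = 17000.
c = 2t² / 17000 = 2·487² / 17000 = 27.9022.

27.902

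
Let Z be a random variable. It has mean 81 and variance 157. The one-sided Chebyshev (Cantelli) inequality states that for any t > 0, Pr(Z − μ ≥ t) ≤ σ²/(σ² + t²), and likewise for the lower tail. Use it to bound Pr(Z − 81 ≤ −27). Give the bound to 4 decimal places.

Here σ² = 157 and t = 27, so σ² + t² = 886.
Cantelli's bound: 157/886 = 0.1772.

0.1772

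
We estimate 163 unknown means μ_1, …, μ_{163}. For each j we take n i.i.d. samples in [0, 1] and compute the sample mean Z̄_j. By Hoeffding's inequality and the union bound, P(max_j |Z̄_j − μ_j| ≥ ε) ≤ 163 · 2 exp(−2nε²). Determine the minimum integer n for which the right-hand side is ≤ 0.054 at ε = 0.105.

Need 2·163·exp(−2nε²) ≤ 0.054, i.e. exp(−2nε²) ≤ 0.054/326.
So 2nε² ≥ ln(326/0.054) = 8.705669.
Hence n ≥ 8.705669/(2·0.105²) = 394.815.
The smallest integer n is 395.

395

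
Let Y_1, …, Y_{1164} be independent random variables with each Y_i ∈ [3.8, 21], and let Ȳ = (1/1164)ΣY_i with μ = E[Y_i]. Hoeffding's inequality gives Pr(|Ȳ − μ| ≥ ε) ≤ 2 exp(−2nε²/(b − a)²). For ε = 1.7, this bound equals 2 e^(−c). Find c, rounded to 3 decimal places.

22.742

c = 2nε²/(b − a)² = 2·1164·1.7² / 17.2² = 22.7418.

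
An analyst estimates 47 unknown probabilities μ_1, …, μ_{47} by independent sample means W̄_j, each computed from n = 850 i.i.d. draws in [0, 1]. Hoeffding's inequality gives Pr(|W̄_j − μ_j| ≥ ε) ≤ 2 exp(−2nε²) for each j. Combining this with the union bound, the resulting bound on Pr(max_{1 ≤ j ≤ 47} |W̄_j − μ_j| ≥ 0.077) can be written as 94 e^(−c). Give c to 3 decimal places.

Union bound over the 47 events: Pr(max_{1 ≤ j ≤ 47} |W̄_j − μ_j| ≥ 0.077) ≤ 47·2·exp(−2nε²) = 94 exp(−2·850·0.077²).
So c = 2·850·0.077² = 10.0793.

10.079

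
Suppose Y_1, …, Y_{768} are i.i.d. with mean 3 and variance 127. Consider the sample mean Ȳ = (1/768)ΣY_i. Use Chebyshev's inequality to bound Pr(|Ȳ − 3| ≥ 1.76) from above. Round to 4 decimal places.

0.0534

Var(Ȳ) = Var(Y_i)/n = 127/768 = 0.16536.
Chebyshev: Pr(|Ȳ − 3| ≥ 1.76) ≤ Var(Ȳ)/(1.76)² = 127/(768·1.76²) = 0.0534.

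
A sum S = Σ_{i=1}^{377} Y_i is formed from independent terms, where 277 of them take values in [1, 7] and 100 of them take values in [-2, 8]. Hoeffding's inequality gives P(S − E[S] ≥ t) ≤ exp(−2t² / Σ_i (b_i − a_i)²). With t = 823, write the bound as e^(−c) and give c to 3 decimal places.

Σ(b_i − a_i)² = 277·6² + 100·10² = 19972.
c = 2t² / 19972 = 2·823² / 19972 = 67.8279.

67.828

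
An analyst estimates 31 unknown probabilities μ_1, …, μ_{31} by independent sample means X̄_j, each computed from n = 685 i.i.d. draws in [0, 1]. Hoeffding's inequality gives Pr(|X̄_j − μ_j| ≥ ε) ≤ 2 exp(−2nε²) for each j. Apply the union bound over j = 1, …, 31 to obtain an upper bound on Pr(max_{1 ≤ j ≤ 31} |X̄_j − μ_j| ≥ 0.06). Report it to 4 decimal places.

Per-experiment Hoeffding bound: 2·exp(−2·685·0.06²) = 2·exp(−4.93200) = 0.014424.
Union bound over 31 events: 31·0.014424 = 0.44715.

0.4471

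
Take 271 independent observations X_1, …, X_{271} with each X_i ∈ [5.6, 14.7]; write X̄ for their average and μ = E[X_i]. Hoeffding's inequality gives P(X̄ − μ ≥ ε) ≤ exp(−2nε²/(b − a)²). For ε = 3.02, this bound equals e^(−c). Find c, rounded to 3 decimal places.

c = 2nε²/(b − a)² = 2·271·3.02² / 9.1² = 59.6940.

59.694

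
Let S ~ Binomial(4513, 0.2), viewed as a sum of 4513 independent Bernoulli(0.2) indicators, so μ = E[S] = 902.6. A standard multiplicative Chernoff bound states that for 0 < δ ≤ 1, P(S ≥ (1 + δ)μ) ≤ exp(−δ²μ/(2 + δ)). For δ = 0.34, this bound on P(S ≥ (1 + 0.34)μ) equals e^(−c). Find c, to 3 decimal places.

c = δ²μ/(2 + δ) = 0.34²·902.6/(2 + 0.34) = 44.5900.

44.590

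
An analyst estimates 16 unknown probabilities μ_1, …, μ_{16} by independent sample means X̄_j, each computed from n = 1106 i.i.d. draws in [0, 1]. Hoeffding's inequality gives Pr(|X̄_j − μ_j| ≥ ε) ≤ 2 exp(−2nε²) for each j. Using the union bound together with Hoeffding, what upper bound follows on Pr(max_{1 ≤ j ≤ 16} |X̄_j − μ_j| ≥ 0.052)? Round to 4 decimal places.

Per-experiment Hoeffding bound: 2·exp(−2·1106·0.052²) = 2·exp(−5.98125) = 0.0050513.
Union bound over 16 events: 16·0.0050513 = 0.08082.

0.0808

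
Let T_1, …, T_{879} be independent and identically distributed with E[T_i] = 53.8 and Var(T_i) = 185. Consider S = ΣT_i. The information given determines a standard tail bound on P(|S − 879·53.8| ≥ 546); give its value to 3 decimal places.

With mean and variance of each term known, Chebyshev's inequality bounds the deviation of the sum (or sample mean).
Var(S) = n·Var(T_i) = 879·185 = 162615.
Chebyshev: P(|S − 879·53.8| ≥ 546) ≤ Var(S)/546² = 162615/298116 = 0.5455.

0.545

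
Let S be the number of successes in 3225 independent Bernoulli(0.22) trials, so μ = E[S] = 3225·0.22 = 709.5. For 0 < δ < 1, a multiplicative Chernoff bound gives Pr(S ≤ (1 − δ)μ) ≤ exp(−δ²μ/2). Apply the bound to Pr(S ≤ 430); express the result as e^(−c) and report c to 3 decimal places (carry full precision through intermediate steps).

Write 430 = (1 − δ)μ, so δ = 1 − 430/709.5 = 0.3939394…
Then the exponent is δ²μ/2 = (μ − 430)²/(2μ) = 55.053030.

55.053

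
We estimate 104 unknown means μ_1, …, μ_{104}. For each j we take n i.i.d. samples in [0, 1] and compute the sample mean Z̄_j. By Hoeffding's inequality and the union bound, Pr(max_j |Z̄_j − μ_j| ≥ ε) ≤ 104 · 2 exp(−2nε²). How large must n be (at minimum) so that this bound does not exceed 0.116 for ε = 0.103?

Need 2·104·exp(−2nε²) ≤ 0.116, i.e. exp(−2nε²) ≤ 0.116/208.
So 2nε² ≥ ln(208/0.116) = 7.491703.
Hence n ≥ 7.491703/(2·0.103²) = 353.082.
The smallest integer n is 354.

354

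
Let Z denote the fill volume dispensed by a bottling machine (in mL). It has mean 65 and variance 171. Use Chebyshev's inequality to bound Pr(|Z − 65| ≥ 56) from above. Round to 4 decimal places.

Chebyshev: Pr(|Z − μ| ≥ t) ≤ Var(Z)/t².
Bound = 171 / 3136 = 0.0545.

0.0545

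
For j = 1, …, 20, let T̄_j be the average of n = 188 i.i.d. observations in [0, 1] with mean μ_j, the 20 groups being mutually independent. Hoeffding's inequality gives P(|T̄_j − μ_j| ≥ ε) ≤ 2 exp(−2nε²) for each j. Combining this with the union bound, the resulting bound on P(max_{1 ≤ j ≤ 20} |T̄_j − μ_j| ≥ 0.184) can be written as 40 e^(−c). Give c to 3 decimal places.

Union bound over the 20 events: P(max_{1 ≤ j ≤ 20} |T̄_j − μ_j| ≥ 0.184) ≤ 20·2·exp(−2nε²) = 40 exp(−2·188·0.184²).
So c = 2·188·0.184² = 12.7299.

12.730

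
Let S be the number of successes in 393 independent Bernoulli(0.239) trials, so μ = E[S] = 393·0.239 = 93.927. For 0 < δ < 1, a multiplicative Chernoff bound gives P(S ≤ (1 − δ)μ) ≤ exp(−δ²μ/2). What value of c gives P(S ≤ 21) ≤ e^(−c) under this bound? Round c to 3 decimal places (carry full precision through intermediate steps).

28.311

Write 21 = (1 − δ)μ, so δ = 1 − 21/93.927 = 0.7764221…
Then the exponent is δ²μ/2 = (μ − 21)²/(2μ) = 28.311068.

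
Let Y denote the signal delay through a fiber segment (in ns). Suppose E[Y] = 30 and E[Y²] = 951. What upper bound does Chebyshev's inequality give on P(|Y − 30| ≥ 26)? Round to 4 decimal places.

Var(Y) = E[Y²] − (E[Y])² = 951 − 900 = 51.
Chebyshev's inequality: P(|Y − μ| ≥ t) ≤ Var(Y)/t² = 51/676 = 0.0754.

0.0754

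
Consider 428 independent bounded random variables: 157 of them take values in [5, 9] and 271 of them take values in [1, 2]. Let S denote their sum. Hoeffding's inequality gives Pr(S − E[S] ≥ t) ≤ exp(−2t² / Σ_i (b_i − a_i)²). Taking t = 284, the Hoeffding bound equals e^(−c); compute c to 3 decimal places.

Σ(b_i − a_i)² = 157·4² + 271·1² = 2783.
c = 2t² / 2783 = 2·284² / 2783 = 57.9633.

57.963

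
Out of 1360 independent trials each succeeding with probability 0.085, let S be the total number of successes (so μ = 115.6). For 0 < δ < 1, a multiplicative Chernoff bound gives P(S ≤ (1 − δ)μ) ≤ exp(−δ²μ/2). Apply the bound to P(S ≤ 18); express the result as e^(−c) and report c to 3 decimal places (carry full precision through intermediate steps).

Write 18 = (1 − δ)μ, so δ = 1 − 18/115.6 = 0.8442907…
Then the exponent is δ²μ/2 = (μ − 18)²/(2μ) = 41.201384.

41.201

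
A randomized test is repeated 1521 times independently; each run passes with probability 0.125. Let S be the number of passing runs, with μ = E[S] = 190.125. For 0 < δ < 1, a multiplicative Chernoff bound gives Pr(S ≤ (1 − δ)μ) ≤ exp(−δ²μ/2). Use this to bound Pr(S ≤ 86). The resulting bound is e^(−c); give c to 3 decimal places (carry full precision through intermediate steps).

Write 86 = (1 − δ)μ, so δ = 1 − 86/190.125 = 0.547666…
Then the exponent is δ²μ/2 = (μ − 86)²/(2μ) = 28.512862.

28.513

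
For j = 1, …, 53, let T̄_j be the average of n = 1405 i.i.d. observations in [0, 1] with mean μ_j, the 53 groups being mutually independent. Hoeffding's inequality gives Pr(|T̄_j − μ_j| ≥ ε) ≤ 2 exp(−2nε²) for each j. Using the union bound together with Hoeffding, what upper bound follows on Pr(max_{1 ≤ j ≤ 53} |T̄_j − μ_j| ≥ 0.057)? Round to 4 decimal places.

0.0115

Per-experiment Hoeffding bound: 2·exp(−2·1405·0.057²) = 2·exp(−9.12969) = 0.0002168.
Union bound over 53 events: 53·0.0002168 = 0.01149.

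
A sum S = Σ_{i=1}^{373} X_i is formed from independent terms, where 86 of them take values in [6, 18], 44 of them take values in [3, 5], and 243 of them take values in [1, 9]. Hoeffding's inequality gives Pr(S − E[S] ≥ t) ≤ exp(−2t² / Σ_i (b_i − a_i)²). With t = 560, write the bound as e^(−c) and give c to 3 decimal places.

22.311

Σ(b_i − a_i)² = 86·12² + 44·2² + 243·8² = 28112.
c = 2t² / 28112 = 2·560² / 28112 = 22.3108.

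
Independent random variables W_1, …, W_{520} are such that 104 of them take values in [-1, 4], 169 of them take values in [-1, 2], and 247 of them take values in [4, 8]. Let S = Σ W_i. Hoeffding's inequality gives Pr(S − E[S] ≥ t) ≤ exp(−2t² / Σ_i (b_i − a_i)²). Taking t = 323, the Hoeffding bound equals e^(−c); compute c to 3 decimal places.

Σ(b_i − a_i)² = 104·5² + 169·3² + 247·4² = 8073.
c = 2t² / 8073 = 2·323² / 8073 = 25.8464.

25.846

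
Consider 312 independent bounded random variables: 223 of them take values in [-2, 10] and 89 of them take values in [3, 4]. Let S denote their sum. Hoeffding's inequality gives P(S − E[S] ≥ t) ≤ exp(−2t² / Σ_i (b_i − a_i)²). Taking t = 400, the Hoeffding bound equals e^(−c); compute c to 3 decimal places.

Σ(b_i − a_i)² = 223·12² + 89·1² = 32201.
c = 2t² / 32201 = 2·400² / 32201 = 9.9376.

9.938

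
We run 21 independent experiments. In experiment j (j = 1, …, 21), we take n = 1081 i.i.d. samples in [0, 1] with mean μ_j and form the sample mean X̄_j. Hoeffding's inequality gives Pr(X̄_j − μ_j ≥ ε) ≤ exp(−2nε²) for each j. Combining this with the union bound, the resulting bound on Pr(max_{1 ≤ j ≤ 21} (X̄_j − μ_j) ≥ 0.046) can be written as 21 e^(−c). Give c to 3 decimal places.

Union bound over the 21 events: Pr(max_{1 ≤ j ≤ 21} (X̄_j − μ_j) ≥ 0.046) ≤ 21·exp(−2nε²) = 21 exp(−2·1081·0.046²).
So c = 2·1081·0.046² = 4.5748.

4.575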